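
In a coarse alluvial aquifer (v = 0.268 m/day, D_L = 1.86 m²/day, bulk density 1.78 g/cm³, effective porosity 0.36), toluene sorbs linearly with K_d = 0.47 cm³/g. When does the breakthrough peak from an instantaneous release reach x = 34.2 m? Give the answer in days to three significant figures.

Retardation factor R = 1 + ρ_b·K_d/n = 1 + 1.78 × 0.47/0.36 = 3.324.
Sorption retards both mechanisms: v_R = v/R = 0.08063 m/day, D_R = D/R = 0.5596 m²/day.
Peak time from v_R²t² + 2D_R t − x² = 0: t = (√(D_R² + v_R²x²) − D_R)/v_R².
√(D_R² + v_R²x²) = √(0.5596² + 0.08063² × 34.2²) = 2.814; v_R² = 0.006501.
t = (2.814 − 0.5596)/0.006501 = 347 days.

347 days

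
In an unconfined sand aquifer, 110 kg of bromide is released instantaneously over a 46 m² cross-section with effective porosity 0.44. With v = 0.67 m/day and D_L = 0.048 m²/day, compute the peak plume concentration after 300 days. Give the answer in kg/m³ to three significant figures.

0.404 kg/m³

The peak of an instantaneous 1D plume sits at x = vt; there the Gaussian factor is 1 and C_max = M/(n_e·A·√(4πDt)), where n_e·A is the pore area the mass is dissolved in.
√(4πDt) = √(4π × 0.048 × 300) = 13.45 m, so C_max = 110/(0.44 × 46 × 13.45) = 0.404 kg/m³.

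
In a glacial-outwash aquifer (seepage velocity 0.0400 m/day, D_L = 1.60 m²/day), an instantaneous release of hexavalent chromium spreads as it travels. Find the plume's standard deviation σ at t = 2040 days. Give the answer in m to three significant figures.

Dispersive spreading gives a Gaussian with σ² = 2Dt; advection only shifts the center.
σ = √(2 × 1.60 × 2040) = 80.8 m.

80.8 m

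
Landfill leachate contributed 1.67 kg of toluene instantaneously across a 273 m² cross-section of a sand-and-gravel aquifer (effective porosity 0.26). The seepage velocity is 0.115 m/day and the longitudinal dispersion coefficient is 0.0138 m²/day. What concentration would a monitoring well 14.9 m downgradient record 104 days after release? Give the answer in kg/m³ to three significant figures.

0.00123 kg/m³

For an instantaneous plane source, C(x,t) = M/(n_e·A·√(4πDt)) · exp(−(x−vt)²/(4Dt)), with n_e·A the pore (flow) area.
Plume center vt = 0.115 × 104 = 11.96 m, so the well at 14.9 m is 2.94 m downgradient of the peak.
√(4πDt) = 4.247 m, giving peak height M/(n_e·A·√(4πDt)) = 1.67/(0.26 × 273 × 4.247) = 0.005540 kg/m³.
(x−vt)²/(4Dt) = (2.94)²/(4 × 0.0138 × 104) = 1.506; exp(−1.506) = 0.2218.
C = 0.005540 × 0.2218 = 0.00123 kg/m³.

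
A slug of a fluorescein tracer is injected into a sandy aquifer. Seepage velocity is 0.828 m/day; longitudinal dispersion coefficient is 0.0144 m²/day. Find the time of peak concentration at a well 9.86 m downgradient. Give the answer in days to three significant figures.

11.9 days

For the 1D instantaneous-source solution, setting ∂C/∂t = 0 at fixed x gives v²t² + 2Dt − x² = 0, so t = (√(D² + v²x²) − D)/v².
√(D² + v²x²) = √(0.0144² + 0.828² × 9.86²) = 8.164; v² = 0.685584.
t = (8.164 − 0.0144)/0.685584 = 11.9 days (vs. the pure-advection estimate x/v = 11.9 d).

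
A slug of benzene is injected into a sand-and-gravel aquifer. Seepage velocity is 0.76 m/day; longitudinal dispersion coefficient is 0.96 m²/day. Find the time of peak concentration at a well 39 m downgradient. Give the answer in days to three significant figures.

49.7 days

For the 1D instantaneous-source solution, setting ∂C/∂t = 0 at fixed x gives v²t² + 2Dt − x² = 0, so t = (√(D² + v²x²) − D)/v².
√(D² + v²x²) = √(0.96² + 0.76² × 39²) = 29.66; v² = 0.5776.
t = (29.66 − 0.96)/0.5776 = 49.7 days (vs. the pure-advection estimate x/v = 51.3 d).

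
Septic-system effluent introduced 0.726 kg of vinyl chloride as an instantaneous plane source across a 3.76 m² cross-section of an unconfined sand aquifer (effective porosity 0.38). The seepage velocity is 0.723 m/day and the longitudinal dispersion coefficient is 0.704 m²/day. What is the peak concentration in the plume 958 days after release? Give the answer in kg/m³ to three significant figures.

The peak of an instantaneous 1D plume sits at x = vt; there the Gaussian factor is 1 and C_max = M/(n_e·A·√(4πDt)), where n_e·A is the pore area the mass is dissolved in.
√(4πDt) = √(4π × 0.704 × 958) = 92.06 m, so C_max = 0.726/(0.38 × 3.76 × 92.06) = 0.00552 kg/m³.

0.00552 kg/m³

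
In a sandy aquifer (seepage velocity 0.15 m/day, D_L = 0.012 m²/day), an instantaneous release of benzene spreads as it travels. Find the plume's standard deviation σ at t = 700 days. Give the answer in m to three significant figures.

Dispersive spreading gives a Gaussian with σ² = 2Dt; advection only shifts the center.
σ = √(2 × 0.012 × 700) = 4.10 m.

4.10 m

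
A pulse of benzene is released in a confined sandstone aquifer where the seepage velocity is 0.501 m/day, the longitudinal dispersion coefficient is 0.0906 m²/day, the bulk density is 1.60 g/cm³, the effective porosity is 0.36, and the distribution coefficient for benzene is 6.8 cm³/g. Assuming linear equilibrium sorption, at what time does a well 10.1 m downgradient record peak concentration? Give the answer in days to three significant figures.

618 days

Retardation factor R = 1 + ρ_b·K_d/n = 1 + 1.60 × 6.8/0.36 = 31.22.
Sorption retards both mechanisms: v_R = v/R = 0.01605 m/day, D_R = D/R = 0.002902 m²/day.
Peak time from v_R²t² + 2D_R t − x² = 0: t = (√(D_R² + v_R²x²) − D_R)/v_R².
√(D_R² + v_R²x²) = √(0.002902² + 0.01605² × 10.1²) = 0.1621; v_R² = 0.0002576.
t = (0.1621 − 0.002902)/0.0002576 = 618 days.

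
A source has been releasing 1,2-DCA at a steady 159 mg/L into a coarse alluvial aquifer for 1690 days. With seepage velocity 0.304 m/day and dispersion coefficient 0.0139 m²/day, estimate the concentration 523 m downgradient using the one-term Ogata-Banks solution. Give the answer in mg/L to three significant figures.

14.1 mg/L

For a continuous step input, C/C₀ ≈ ½·erfc((x−vt)/(2√(Dt))).
vt = 0.304 × 1690 = 513.76 m and 2√(Dt) = 2√(0.0139 × 1690) = 9.694 m.
Argument (x−vt)/(2√(Dt)) = (523 − 513.76)/9.694 = 0.9532; ½·erfc(0.9532) = 0.08882.
C = 159 × 0.08882 = 14.1 mg/L.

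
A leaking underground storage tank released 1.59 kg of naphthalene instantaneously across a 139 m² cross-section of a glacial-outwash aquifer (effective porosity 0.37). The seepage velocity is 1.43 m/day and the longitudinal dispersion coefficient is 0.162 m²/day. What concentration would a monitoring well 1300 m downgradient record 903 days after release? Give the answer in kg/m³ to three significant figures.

0.000633 kg/m³

For an instantaneous plane source, C(x,t) = M/(n_e·A·√(4πDt)) · exp(−(x−vt)²/(4Dt)), with n_e·A the pore (flow) area.
Plume center vt = 1.43 × 903 = 1291.29 m, so the well at 1300 m is 8.71 m downgradient of the peak.
√(4πDt) = 42.88 m, giving peak height M/(n_e·A·√(4πDt)) = 1.59/(0.37 × 139 × 42.88) = 0.0007210 kg/m³.
(x−vt)²/(4Dt) = (8.71)²/(4 × 0.162 × 903) = 0.1297; exp(−0.1297) = 0.8784.
C = 0.0007210 × 0.8784 = 0.000633 kg/m³.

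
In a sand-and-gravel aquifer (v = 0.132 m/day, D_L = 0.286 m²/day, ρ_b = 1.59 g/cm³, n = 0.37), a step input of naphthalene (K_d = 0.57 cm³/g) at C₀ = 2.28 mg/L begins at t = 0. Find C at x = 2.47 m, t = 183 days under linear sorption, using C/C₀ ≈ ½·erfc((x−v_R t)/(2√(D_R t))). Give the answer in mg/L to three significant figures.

Retardation factor R = 1 + ρ_b·K_d/n = 1 + 1.59 × 0.57/0.37 = 3.449.
Sorption retards both mechanisms: v_R = v/R = 0.03827 m/day, D_R = D/R = 0.08292 m²/day.
v_R·t = 0.03827 × 183 = 7.00341 m; 2√(D_R t) = 7.791 m; argument = (2.47 − 7.00341)/7.791 = -0.5819.
C = C₀ × ½·erfc(-0.5819) = 2.28 × 0.7947 = 1.81 mg/L.

1.81 mg/L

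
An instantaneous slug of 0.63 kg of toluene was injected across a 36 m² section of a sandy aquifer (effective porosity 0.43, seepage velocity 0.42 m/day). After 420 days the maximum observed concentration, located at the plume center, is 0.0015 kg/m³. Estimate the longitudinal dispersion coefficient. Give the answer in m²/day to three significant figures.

At the plume center C_max = M/(n_e·A·√(4πDt)), so D = M²/(4πt·(n_e·A·C_max)²).
n_e·A·C_max = 0.43 × 36 × 0.0015 = 0.02322 kg/m.
D = 0.63²/(4π × 420 × 0.02322²) = 0.139 m²/day.

0.139 m²/day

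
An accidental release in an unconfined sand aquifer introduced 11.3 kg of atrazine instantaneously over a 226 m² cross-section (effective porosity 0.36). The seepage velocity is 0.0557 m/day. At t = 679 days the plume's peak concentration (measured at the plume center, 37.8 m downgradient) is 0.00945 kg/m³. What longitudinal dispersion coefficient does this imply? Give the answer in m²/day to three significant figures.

0.0253 m²/day

At the plume center C_max = M/(n_e·A·√(4πDt)), so D = M²/(4πt·(n_e·A·C_max)²).
n_e·A·C_max = 0.36 × 226 × 0.00945 = 0.7689 kg/m.
D = 11.3²/(4π × 679 × 0.7689²) = 0.0253 m²/day.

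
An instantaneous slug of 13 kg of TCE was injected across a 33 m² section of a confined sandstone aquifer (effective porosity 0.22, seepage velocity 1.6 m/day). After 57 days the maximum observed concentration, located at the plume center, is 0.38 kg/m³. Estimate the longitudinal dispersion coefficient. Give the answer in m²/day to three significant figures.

0.0310 m²/day

At the plume center C_max = M/(n_e·A·√(4πDt)), so D = M²/(4πt·(n_e·A·C_max)²).
n_e·A·C_max = 0.22 × 33 × 0.38 = 2.759 kg/m.
D = 13²/(4π × 57 × 2.759²) = 0.0310 m²/day.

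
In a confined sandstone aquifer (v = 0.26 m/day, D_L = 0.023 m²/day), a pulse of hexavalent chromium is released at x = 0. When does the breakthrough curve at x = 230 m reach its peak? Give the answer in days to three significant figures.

For the 1D instantaneous-source solution, setting ∂C/∂t = 0 at fixed x gives v²t² + 2Dt − x² = 0, so t = (√(D² + v²x²) − D)/v².
√(D² + v²x²) = √(0.023² + 0.26² × 230²) = 59.80; v² = 0.0676.
t = (59.80 − 0.023)/0.0676 = 884 days (vs. the pure-advection estimate x/v = 885 d).

884 days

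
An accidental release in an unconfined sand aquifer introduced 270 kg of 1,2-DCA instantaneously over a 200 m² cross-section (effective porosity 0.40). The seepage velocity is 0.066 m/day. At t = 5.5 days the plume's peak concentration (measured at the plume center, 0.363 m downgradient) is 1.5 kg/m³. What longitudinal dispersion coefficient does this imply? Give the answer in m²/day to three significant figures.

0.0732 m²/day

At the plume center C_max = M/(n_e·A·√(4πDt)), so D = M²/(4πt·(n_e·A·C_max)²).
n_e·A·C_max = 0.40 × 200 × 1.5 = 120.0 kg/m.
D = 270²/(4π × 5.5 × 120.0²) = 0.0732 m²/day.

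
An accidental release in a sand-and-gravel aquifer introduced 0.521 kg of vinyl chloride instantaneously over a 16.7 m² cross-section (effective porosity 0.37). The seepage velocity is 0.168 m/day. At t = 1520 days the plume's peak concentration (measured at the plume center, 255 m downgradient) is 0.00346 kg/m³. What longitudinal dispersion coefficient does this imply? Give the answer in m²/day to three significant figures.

At the plume center C_max = M/(n_e·A·√(4πDt)), so D = M²/(4πt·(n_e·A·C_max)²).
n_e·A·C_max = 0.37 × 16.7 × 0.00346 = 0.02138 kg/m.
D = 0.521²/(4π × 1520 × 0.02138²) = 0.0311 m²/day.

0.0311 m²/day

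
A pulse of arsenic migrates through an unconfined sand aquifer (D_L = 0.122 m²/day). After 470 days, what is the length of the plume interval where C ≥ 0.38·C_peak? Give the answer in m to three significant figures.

The plume is Gaussian with σ = √(2Dt) = √(2 × 0.122 × 470) = 10.71 m.
C/C_peak = exp(−Δx²/(2σ²)) = 0.38 ⇒ Δx = σ·√(−2 ln 0.38) = 10.71 × 1.391 = 14.90 m.
Width = 2Δx = 29.8 m.

29.8 m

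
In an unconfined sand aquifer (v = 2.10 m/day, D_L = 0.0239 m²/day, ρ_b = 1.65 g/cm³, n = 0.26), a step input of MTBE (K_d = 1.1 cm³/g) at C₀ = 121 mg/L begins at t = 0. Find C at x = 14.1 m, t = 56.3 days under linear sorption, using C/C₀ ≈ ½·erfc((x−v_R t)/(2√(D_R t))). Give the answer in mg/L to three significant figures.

108 mg/L

Retardation factor R = 1 + ρ_b·K_d/n = 1 + 1.65 × 1.1/0.26 = 7.981.
Sorption retards both mechanisms: v_R = v/R = 0.2631 m/day, D_R = D/R = 0.002995 m²/day.
v_R·t = 0.2631 × 56.3 = 14.81253 m; 2√(D_R t) = 0.8213 m; argument = (14.1 − 14.81253)/0.8213 = -0.8676.
C = C₀ × ½·erfc(-0.8676) = 121 × 0.8901 = 108 mg/L.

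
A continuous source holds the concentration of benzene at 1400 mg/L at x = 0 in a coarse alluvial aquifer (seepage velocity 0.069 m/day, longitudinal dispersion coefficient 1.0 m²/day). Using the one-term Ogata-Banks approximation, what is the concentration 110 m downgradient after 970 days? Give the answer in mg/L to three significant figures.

230 mg/L

For a continuous step input, C/C₀ ≈ ½·erfc((x−vt)/(2√(Dt))).
vt = 0.069 × 970 = 66.93 m and 2√(Dt) = 2√(1.0 × 970) = 62.29 m.
Argument (x−vt)/(2√(Dt)) = (110 − 66.93)/62.29 = 0.6914; ½·erfc(0.6914) = 0.1641.
C = 1400 × 0.1641 = 230 mg/L.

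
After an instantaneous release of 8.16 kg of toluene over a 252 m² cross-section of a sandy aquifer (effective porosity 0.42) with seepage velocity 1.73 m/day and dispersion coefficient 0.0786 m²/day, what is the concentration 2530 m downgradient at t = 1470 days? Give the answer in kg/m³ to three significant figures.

0.00140 kg/m³

For an instantaneous plane source, C(x,t) = M/(n_e·A·√(4πDt)) · exp(−(x−vt)²/(4Dt)), with n_e·A the pore (flow) area.
Plume center vt = 1.73 × 1470 = 2543.1 m, so the well at 2530 m is 13.1 m upgradient of the peak.
√(4πDt) = 38.10 m, giving peak height M/(n_e·A·√(4πDt)) = 8.16/(0.42 × 252 × 38.10) = 0.002024 kg/m³.
(x−vt)²/(4Dt) = (-13.1)²/(4 × 0.0786 × 1470) = 0.3713; exp(−0.3713) = 0.6898.
C = 0.002024 × 0.6898 = 0.00140 kg/m³.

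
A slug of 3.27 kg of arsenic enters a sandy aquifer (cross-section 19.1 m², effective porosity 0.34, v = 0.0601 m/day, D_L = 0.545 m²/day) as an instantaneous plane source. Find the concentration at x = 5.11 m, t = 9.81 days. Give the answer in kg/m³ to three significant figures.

0.0236 kg/m³

For an instantaneous plane source, C(x,t) = M/(n_e·A·√(4πDt)) · exp(−(x−vt)²/(4Dt)), with n_e·A the pore (flow) area.
Plume center vt = 0.0601 × 9.81 = 0.589581 m, so the well at 5.11 m is 4.520419 m downgradient of the peak.
√(4πDt) = 8.197 m, giving peak height M/(n_e·A·√(4πDt)) = 3.27/(0.34 × 19.1 × 8.197) = 0.06143 kg/m³.
(x−vt)²/(4Dt) = (4.520419)²/(4 × 0.545 × 9.81) = 0.9555; exp(−0.9555) = 0.3846.
C = 0.06143 × 0.3846 = 0.0236 kg/m³.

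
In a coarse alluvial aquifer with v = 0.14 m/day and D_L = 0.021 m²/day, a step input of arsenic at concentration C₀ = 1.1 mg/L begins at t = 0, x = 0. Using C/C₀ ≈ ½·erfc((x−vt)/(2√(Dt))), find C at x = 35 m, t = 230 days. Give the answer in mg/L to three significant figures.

For a continuous step input, C/C₀ ≈ ½·erfc((x−vt)/(2√(Dt))).
vt = 0.14 × 230 = 32.2 m and 2√(Dt) = 2√(0.021 × 230) = 4.395 m.
Argument (x−vt)/(2√(Dt)) = (35 − 32.2)/4.395 = 0.6371; ½·erfc(0.6371) = 0.1838.
C = 1.1 × 0.1838 = 0.202 mg/L.

0.202 mg/L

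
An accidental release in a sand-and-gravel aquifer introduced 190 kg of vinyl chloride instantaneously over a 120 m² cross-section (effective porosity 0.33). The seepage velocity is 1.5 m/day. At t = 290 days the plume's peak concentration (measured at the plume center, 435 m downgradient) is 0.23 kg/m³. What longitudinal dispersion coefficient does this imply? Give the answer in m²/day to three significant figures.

At the plume center C_max = M/(n_e·A·√(4πDt)), so D = M²/(4πt·(n_e·A·C_max)²).
n_e·A·C_max = 0.33 × 120 × 0.23 = 9.108 kg/m.
D = 190²/(4π × 290 × 9.108²) = 0.119 m²/day.

0.119 m²/day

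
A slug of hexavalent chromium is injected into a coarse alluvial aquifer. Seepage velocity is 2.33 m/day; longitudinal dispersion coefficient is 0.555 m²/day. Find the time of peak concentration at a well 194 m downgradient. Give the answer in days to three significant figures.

83.2 days

For the 1D instantaneous-source solution, setting ∂C/∂t = 0 at fixed x gives v²t² + 2Dt − x² = 0, so t = (√(D² + v²x²) − D)/v².
√(D² + v²x²) = √(0.555² + 2.33² × 194²) = 452.0; v² = 5.4289.
t = (452.0 − 0.555)/5.4289 = 83.2 days (vs. the pure-advection estimate x/v = 83.3 d).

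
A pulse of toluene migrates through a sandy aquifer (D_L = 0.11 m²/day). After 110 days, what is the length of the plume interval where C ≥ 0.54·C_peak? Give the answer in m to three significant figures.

10.9 m

The plume is Gaussian with σ = √(2Dt) = √(2 × 0.11 × 110) = 4.919 m.
C/C_peak = exp(−Δx²/(2σ²)) = 0.54 ⇒ Δx = σ·√(−2 ln 0.54) = 4.919 × 1.110 = 5.460 m.
Width = 2Δx = 10.9 m.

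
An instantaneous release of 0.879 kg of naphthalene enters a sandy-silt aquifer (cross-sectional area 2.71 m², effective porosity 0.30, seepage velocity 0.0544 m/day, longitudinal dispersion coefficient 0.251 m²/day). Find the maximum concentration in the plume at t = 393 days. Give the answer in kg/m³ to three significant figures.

0.0307 kg/m³

The peak of an instantaneous 1D plume sits at x = vt; there the Gaussian factor is 1 and C_max = M/(n_e·A·√(4πDt)), where n_e·A is the pore area the mass is dissolved in.
√(4πDt) = √(4π × 0.251 × 393) = 35.21 m, so C_max = 0.879/(0.30 × 2.71 × 35.21) = 0.0307 kg/m³.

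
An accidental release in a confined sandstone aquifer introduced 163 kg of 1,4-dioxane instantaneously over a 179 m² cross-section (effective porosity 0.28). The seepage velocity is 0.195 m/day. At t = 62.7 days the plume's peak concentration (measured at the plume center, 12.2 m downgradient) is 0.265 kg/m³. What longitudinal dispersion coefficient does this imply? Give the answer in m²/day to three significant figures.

At the plume center C_max = M/(n_e·A·√(4πDt)), so D = M²/(4πt·(n_e·A·C_max)²).
n_e·A·C_max = 0.28 × 179 × 0.265 = 13.28 kg/m.
D = 163²/(4π × 62.7 × 13.28²) = 0.191 m²/day.

0.191 m²/day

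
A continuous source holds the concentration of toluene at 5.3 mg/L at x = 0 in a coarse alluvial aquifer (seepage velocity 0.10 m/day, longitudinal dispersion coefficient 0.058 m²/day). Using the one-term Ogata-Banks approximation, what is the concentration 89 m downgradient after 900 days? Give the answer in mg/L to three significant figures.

For a continuous step input, C/C₀ ≈ ½·erfc((x−vt)/(2√(Dt))).
vt = 0.10 × 900 = 90 m and 2√(Dt) = 2√(0.058 × 900) = 14.45 m.
Argument (x−vt)/(2√(Dt)) = (89 − 90)/14.45 = -0.06920; ½·erfc(-0.06920) = 0.5390.
C = 5.3 × 0.5390 = 2.86 mg/L.

2.86 mg/L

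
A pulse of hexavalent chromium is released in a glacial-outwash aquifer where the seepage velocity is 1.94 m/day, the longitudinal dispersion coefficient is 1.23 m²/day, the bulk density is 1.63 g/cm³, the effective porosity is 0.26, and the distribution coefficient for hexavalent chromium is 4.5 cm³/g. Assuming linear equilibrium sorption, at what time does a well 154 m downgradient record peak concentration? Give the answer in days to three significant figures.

Retardation factor R = 1 + ρ_b·K_d/n = 1 + 1.63 × 4.5/0.26 = 29.21.
Sorption retards both mechanisms: v_R = v/R = 0.06642 m/day, D_R = D/R = 0.04211 m²/day.
Peak time from v_R²t² + 2D_R t − x² = 0: t = (√(D_R² + v_R²x²) − D_R)/v_R².
√(D_R² + v_R²x²) = √(0.04211² + 0.06642² × 154²) = 10.23; v_R² = 0.004412.
t = (10.23 − 0.04211)/0.004412 = 2310 days.

2310 days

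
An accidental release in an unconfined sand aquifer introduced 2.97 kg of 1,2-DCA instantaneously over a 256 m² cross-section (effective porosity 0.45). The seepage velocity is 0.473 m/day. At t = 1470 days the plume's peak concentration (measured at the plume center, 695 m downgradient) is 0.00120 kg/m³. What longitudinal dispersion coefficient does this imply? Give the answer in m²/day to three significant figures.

At the plume center C_max = M/(n_e·A·√(4πDt)), so D = M²/(4πt·(n_e·A·C_max)²).
n_e·A·C_max = 0.45 × 256 × 0.00120 = 0.1382 kg/m.
D = 2.97²/(4π × 1470 × 0.1382²) = 0.0250 m²/day.

0.0250 m²/day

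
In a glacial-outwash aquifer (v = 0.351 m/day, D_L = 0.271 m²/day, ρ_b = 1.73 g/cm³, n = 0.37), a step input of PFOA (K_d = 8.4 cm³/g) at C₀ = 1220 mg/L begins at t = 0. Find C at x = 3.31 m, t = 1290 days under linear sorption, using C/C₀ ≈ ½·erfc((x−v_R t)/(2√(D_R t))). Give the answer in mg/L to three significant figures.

1190 mg/L

Retardation factor R = 1 + ρ_b·K_d/n = 1 + 1.73 × 8.4/0.37 = 40.28.
Sorption retards both mechanisms: v_R = v/R = 0.008714 m/day, D_R = D/R = 0.006728 m²/day.
v_R·t = 0.008714 × 1290 = 11.24106 m; 2√(D_R t) = 5.892 m; argument = (3.31 − 11.24106)/5.892 = -1.346.
C = C₀ × ½·erfc(-1.346) = 1220 × 0.9715 = 1190 mg/L.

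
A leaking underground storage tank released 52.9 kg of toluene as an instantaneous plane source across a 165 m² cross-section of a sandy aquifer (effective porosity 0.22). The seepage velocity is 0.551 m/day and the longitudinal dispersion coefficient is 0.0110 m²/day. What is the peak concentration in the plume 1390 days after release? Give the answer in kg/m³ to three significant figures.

The peak of an instantaneous 1D plume sits at x = vt; there the Gaussian factor is 1 and C_max = M/(n_e·A·√(4πDt)), where n_e·A is the pore area the mass is dissolved in.
√(4πDt) = √(4π × 0.0110 × 1390) = 13.86 m, so C_max = 52.9/(0.22 × 165 × 13.86) = 0.105 kg/m³.

0.105 kg/m³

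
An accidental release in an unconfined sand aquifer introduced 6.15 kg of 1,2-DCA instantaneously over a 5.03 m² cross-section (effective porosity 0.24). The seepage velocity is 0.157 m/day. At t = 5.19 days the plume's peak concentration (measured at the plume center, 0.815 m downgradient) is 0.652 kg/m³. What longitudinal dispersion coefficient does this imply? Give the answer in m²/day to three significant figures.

0.936 m²/day

At the plume center C_max = M/(n_e·A·√(4πDt)), so D = M²/(4πt·(n_e·A·C_max)²).
n_e·A·C_max = 0.24 × 5.03 × 0.652 = 0.7871 kg/m.
D = 6.15²/(4π × 5.19 × 0.7871²) = 0.936 m²/day.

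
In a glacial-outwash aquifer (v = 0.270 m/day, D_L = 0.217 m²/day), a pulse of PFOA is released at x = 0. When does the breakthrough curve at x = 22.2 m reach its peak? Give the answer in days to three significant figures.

For the 1D instantaneous-source solution, setting ∂C/∂t = 0 at fixed x gives v²t² + 2Dt − x² = 0, so t = (√(D² + v²x²) − D)/v².
√(D² + v²x²) = √(0.217² + 0.270² × 22.2²) = 5.998; v² = 0.0729.
t = (5.998 − 0.217)/0.0729 = 79.3 days (vs. the pure-advection estimate x/v = 82.2 d).

79.3 days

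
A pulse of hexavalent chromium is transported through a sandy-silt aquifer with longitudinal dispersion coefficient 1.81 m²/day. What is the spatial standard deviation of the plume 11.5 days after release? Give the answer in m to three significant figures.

6.45 m

Dispersive spreading gives a Gaussian with σ² = 2Dt; advection only shifts the center.
σ = √(2 × 1.81 × 11.5) = 6.45 m.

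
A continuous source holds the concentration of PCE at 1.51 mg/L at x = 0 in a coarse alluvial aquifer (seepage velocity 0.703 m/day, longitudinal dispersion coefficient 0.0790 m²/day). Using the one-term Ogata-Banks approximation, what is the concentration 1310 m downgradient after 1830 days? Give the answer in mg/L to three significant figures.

For a continuous step input, C/C₀ ≈ ½·erfc((x−vt)/(2√(Dt))).
vt = 0.703 × 1830 = 1286.49 m and 2√(Dt) = 2√(0.0790 × 1830) = 24.05 m.
Argument (x−vt)/(2√(Dt)) = (1310 − 1286.49)/24.05 = 0.9775; ½·erfc(0.9775) = 0.08343.
C = 1.51 × 0.08343 = 0.126 mg/L.

0.126 mg/L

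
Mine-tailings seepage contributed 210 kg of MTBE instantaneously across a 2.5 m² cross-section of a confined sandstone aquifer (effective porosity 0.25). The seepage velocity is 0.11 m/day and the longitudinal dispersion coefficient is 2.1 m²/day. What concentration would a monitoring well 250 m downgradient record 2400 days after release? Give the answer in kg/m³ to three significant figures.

1.32 kg/m³

For an instantaneous plane source, C(x,t) = M/(n_e·A·√(4πDt)) · exp(−(x−vt)²/(4Dt)), with n_e·A the pore (flow) area.
Plume center vt = 0.11 × 2400 = 264 m, so the well at 250 m is 14 m upgradient of the peak.
√(4πDt) = 251.7 m, giving peak height M/(n_e·A·√(4πDt)) = 210/(0.25 × 2.5 × 251.7) = 1.335 kg/m³.
(x−vt)²/(4Dt) = (-14)²/(4 × 2.1 × 2400) = 0.009722; exp(−0.009722) = 0.9903.
C = 1.335 × 0.9903 = 1.32 kg/m³.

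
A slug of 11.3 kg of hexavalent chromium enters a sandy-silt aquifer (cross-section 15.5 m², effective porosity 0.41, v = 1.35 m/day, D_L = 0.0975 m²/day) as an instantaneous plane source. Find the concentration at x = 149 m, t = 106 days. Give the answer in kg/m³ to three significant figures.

0.0672 kg/m³

For an instantaneous plane source, C(x,t) = M/(n_e·A·√(4πDt)) · exp(−(x−vt)²/(4Dt)), with n_e·A the pore (flow) area.
Plume center vt = 1.35 × 106 = 143.1 m, so the well at 149 m is 5.9 m downgradient of the peak.
√(4πDt) = 11.40 m, giving peak height M/(n_e·A·√(4πDt)) = 11.3/(0.41 × 15.5 × 11.40) = 0.1560 kg/m³.
(x−vt)²/(4Dt) = (5.9)²/(4 × 0.0975 × 106) = 0.8420; exp(−0.8420) = 0.4308.
C = 0.1560 × 0.4308 = 0.0672 kg/m³.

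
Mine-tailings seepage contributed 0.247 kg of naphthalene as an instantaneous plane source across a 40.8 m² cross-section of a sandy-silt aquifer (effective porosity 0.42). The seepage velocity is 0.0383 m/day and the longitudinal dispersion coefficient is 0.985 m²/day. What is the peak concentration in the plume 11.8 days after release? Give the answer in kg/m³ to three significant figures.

The peak of an instantaneous 1D plume sits at x = vt; there the Gaussian factor is 1 and C_max = M/(n_e·A·√(4πDt)), where n_e·A is the pore area the mass is dissolved in.
√(4πDt) = √(4π × 0.985 × 11.8) = 12.09 m, so C_max = 0.247/(0.42 × 40.8 × 12.09) = 0.00119 kg/m³.

0.00119 kg/m³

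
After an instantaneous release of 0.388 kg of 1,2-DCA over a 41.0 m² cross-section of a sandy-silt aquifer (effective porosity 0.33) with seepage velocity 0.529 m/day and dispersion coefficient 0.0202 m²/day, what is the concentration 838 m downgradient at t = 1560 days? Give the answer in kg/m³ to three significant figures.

0.000396 kg/m³

For an instantaneous plane source, C(x,t) = M/(n_e·A·√(4πDt)) · exp(−(x−vt)²/(4Dt)), with n_e·A the pore (flow) area.
Plume center vt = 0.529 × 1560 = 825.24 m, so the well at 838 m is 12.76 m downgradient of the peak.
√(4πDt) = 19.90 m, giving peak height M/(n_e·A·√(4πDt)) = 0.388/(0.33 × 41.0 × 19.90) = 0.001441 kg/m³.
(x−vt)²/(4Dt) = (12.76)²/(4 × 0.0202 × 1560) = 1.292; exp(−1.292) = 0.2747.
C = 0.001441 × 0.2747 = 0.000396 kg/m³.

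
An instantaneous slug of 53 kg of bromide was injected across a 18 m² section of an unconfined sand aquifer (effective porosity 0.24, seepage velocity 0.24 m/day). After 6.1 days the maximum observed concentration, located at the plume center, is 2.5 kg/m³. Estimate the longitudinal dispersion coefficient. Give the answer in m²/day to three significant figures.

At the plume center C_max = M/(n_e·A·√(4πDt)), so D = M²/(4πt·(n_e·A·C_max)²).
n_e·A·C_max = 0.24 × 18 × 2.5 = 10.80 kg/m.
D = 53²/(4π × 6.1 × 10.80²) = 0.314 m²/day.

0.314 m²/day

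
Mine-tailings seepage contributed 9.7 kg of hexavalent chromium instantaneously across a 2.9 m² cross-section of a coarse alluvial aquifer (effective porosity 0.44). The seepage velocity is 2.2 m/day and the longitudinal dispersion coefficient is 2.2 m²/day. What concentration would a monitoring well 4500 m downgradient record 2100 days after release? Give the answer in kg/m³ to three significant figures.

For an instantaneous plane source, C(x,t) = M/(n_e·A·√(4πDt)) · exp(−(x−vt)²/(4Dt)), with n_e·A the pore (flow) area.
Plume center vt = 2.2 × 2100 = 4620 m, so the well at 4500 m is 120 m upgradient of the peak.
√(4πDt) = 240.9 m, giving peak height M/(n_e·A·√(4πDt)) = 9.7/(0.44 × 2.9 × 240.9) = 0.03156 kg/m³.
(x−vt)²/(4Dt) = (-120)²/(4 × 2.2 × 2100) = 0.7792; exp(−0.7792) = 0.4588.
C = 0.03156 × 0.4588 = 0.0145 kg/m³.

0.0145 kg/m³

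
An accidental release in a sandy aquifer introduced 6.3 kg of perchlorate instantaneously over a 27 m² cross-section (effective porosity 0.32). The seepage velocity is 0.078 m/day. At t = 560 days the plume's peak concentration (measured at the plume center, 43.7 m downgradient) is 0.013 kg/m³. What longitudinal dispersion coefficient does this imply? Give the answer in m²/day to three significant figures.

0.447 m²/day

At the plume center C_max = M/(n_e·A·√(4πDt)), so D = M²/(4πt·(n_e·A·C_max)²).
n_e·A·C_max = 0.32 × 27 × 0.013 = 0.1123 kg/m.
D = 6.3²/(4π × 560 × 0.1123²) = 0.447 m²/day.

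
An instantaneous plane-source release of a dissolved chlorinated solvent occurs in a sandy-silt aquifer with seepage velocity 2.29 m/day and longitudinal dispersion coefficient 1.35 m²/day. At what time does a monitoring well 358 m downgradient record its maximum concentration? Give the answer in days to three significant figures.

156 days

For the 1D instantaneous-source solution, setting ∂C/∂t = 0 at fixed x gives v²t² + 2Dt − x² = 0, so t = (√(D² + v²x²) − D)/v².
√(D² + v²x²) = √(1.35² + 2.29² × 358²) = 819.8; v² = 5.2441.
t = (819.8 − 1.35)/5.2441 = 156 days (vs. the pure-advection estimate x/v = 156 d).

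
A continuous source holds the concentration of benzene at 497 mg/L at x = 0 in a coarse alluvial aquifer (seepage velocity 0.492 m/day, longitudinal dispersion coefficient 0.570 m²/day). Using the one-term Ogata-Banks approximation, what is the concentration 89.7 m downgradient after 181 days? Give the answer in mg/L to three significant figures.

For a continuous step input, C/C₀ ≈ ½·erfc((x−vt)/(2√(Dt))).
vt = 0.492 × 181 = 89.052 m and 2√(Dt) = 2√(0.570 × 181) = 20.31 m.
Argument (x−vt)/(2√(Dt)) = (89.7 − 89.052)/20.31 = 0.03191; ½·erfc(0.03191) = 0.4820.
C = 497 × 0.4820 = 240 mg/L.

240 mg/L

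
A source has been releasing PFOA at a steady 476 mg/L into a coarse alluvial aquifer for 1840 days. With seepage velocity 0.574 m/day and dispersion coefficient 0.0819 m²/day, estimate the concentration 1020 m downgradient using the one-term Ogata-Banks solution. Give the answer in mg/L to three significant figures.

467 mg/L

For a continuous step input, C/C₀ ≈ ½·erfc((x−vt)/(2√(Dt))).
vt = 0.574 × 1840 = 1056.16 m and 2√(Dt) = 2√(0.0819 × 1840) = 24.55 m.
Argument (x−vt)/(2√(Dt)) = (1020 − 1056.16)/24.55 = -1.473; ½·erfc(-1.473) = 0.9814.
C = 476 × 0.9814 = 467 mg/L.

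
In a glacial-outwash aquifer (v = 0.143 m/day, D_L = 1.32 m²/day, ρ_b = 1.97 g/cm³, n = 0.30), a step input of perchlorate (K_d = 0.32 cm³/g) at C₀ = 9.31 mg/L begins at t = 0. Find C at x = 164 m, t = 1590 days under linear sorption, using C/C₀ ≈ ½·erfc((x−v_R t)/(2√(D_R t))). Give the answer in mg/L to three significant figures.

0.0638 mg/L

Retardation factor R = 1 + ρ_b·K_d/n = 1 + 1.97 × 0.32/0.30 = 3.101.
Sorption retards both mechanisms: v_R = v/R = 0.04611 m/day, D_R = D/R = 0.4257 m²/day.
v_R·t = 0.04611 × 1590 = 73.3149 m; 2√(D_R t) = 52.03 m; argument = (164 − 73.3149)/52.03 = 1.743.
C = C₀ × ½·erfc(1.743) = 9.31 × 0.006851 = 0.0638 mg/L.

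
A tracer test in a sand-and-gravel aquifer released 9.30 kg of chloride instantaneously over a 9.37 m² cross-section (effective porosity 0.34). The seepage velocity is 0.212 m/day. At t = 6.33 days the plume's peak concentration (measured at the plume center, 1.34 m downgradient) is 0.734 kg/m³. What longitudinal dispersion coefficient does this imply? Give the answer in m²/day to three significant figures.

0.199 m²/day

At the plume center C_max = M/(n_e·A·√(4πDt)), so D = M²/(4πt·(n_e·A·C_max)²).
n_e·A·C_max = 0.34 × 9.37 × 0.734 = 2.338 kg/m.
D = 9.30²/(4π × 6.33 × 2.338²) = 0.199 m²/day.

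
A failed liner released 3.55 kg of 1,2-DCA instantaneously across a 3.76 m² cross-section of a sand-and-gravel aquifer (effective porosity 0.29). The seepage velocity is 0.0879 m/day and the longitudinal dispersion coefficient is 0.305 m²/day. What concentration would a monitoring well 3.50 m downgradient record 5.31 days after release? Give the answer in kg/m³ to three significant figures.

0.174 kg/m³

For an instantaneous plane source, C(x,t) = M/(n_e·A·√(4πDt)) · exp(−(x−vt)²/(4Dt)), with n_e·A the pore (flow) area.
Plume center vt = 0.0879 × 5.31 = 0.466749 m, so the well at 3.50 m is 3.033251 m downgradient of the peak.
√(4πDt) = 4.511 m, giving peak height M/(n_e·A·√(4πDt)) = 3.55/(0.29 × 3.76 × 4.511) = 0.7217 kg/m³.
(x−vt)²/(4Dt) = (3.033251)²/(4 × 0.305 × 5.31) = 1.420; exp(−1.420) = 0.2417.
C = 0.7217 × 0.2417 = 0.174 kg/m³.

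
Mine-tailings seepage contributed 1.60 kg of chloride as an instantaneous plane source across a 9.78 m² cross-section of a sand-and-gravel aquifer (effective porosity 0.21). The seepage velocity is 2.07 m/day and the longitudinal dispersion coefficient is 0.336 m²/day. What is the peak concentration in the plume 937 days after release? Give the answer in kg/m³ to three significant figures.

0.0124 kg/m³

The peak of an instantaneous 1D plume sits at x = vt; there the Gaussian factor is 1 and C_max = M/(n_e·A·√(4πDt)), where n_e·A is the pore area the mass is dissolved in.
√(4πDt) = √(4π × 0.336 × 937) = 62.90 m, so C_max = 1.60/(0.21 × 9.78 × 62.90) = 0.0124 kg/m³.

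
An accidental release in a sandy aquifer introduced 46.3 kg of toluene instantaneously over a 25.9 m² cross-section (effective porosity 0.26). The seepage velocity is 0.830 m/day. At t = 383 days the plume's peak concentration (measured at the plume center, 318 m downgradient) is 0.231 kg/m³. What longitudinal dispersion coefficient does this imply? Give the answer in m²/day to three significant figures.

0.184 m²/day

At the plume center C_max = M/(n_e·A·√(4πDt)), so D = M²/(4πt·(n_e·A·C_max)²).
n_e·A·C_max = 0.26 × 25.9 × 0.231 = 1.556 kg/m.
D = 46.3²/(4π × 383 × 1.556²) = 0.184 m²/day.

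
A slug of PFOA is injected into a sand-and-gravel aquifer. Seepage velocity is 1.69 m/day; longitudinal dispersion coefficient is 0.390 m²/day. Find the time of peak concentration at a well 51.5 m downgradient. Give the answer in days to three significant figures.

For the 1D instantaneous-source solution, setting ∂C/∂t = 0 at fixed x gives v²t² + 2Dt − x² = 0, so t = (√(D² + v²x²) − D)/v².
√(D² + v²x²) = √(0.390² + 1.69² × 51.5²) = 87.04; v² = 2.8561.
t = (87.04 − 0.390)/2.8561 = 30.3 days (vs. the pure-advection estimate x/v = 30.5 d).

30.3 days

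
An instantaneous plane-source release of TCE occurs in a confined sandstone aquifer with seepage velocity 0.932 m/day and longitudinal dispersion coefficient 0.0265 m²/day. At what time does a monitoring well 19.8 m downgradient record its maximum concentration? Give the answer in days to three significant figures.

21.2 days

For the 1D instantaneous-source solution, setting ∂C/∂t = 0 at fixed x gives v²t² + 2Dt − x² = 0, so t = (√(D² + v²x²) − D)/v².
√(D² + v²x²) = √(0.0265² + 0.932² × 19.8²) = 18.45; v² = 0.868624.
t = (18.45 − 0.0265)/0.868624 = 21.2 days (vs. the pure-advection estimate x/v = 21.2 d).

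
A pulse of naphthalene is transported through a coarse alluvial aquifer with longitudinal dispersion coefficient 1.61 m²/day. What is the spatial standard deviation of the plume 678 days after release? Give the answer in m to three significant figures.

Dispersive spreading gives a Gaussian with σ² = 2Dt; advection only shifts the center.
σ = √(2 × 1.61 × 678) = 46.7 m.

46.7 m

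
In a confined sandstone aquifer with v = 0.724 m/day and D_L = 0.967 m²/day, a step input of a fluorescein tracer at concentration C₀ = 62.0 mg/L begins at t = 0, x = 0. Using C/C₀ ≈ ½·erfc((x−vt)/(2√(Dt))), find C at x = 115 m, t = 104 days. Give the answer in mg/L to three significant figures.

0.159 mg/L

For a continuous step input, C/C₀ ≈ ½·erfc((x−vt)/(2√(Dt))).
vt = 0.724 × 104 = 75.296 m and 2√(Dt) = 2√(0.967 × 104) = 20.06 m.
Argument (x−vt)/(2√(Dt)) = (115 − 75.296)/20.06 = 1.979; ½·erfc(1.979) = 0.002565.
C = 62.0 × 0.002565 = 0.159 mg/L.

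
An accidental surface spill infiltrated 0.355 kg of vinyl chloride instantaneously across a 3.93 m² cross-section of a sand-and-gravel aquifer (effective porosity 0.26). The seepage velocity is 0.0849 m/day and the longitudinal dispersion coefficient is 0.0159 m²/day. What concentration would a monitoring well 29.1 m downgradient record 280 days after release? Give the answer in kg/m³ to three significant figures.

0.00943 kg/m³

For an instantaneous plane source, C(x,t) = M/(n_e·A·√(4πDt)) · exp(−(x−vt)²/(4Dt)), with n_e·A the pore (flow) area.
Plume center vt = 0.0849 × 280 = 23.772 m, so the well at 29.1 m is 5.328 m downgradient of the peak.
√(4πDt) = 7.480 m, giving peak height M/(n_e·A·√(4πDt)) = 0.355/(0.26 × 3.93 × 7.480) = 0.04645 kg/m³.
(x−vt)²/(4Dt) = (5.328)²/(4 × 0.0159 × 280) = 1.594; exp(−1.594) = 0.2031.
C = 0.04645 × 0.2031 = 0.00943 kg/m³.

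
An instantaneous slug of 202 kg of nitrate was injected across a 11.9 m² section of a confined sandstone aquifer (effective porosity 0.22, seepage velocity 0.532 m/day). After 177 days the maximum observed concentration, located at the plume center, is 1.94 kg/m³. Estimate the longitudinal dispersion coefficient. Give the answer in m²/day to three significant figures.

At the plume center C_max = M/(n_e·A·√(4πDt)), so D = M²/(4πt·(n_e·A·C_max)²).
n_e·A·C_max = 0.22 × 11.9 × 1.94 = 5.079 kg/m.
D = 202²/(4π × 177 × 5.079²) = 0.711 m²/day.

0.711 m²/day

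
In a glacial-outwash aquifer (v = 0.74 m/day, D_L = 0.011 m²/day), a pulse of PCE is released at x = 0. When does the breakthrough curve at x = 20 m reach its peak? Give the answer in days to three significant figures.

27.0 days

For the 1D instantaneous-source solution, setting ∂C/∂t = 0 at fixed x gives v²t² + 2Dt − x² = 0, so t = (√(D² + v²x²) − D)/v².
√(D² + v²x²) = √(0.011² + 0.74² × 20²) = 14.80; v² = 0.5476.
t = (14.80 − 0.011)/0.5476 = 27.0 days (vs. the pure-advection estimate x/v = 27.0 d).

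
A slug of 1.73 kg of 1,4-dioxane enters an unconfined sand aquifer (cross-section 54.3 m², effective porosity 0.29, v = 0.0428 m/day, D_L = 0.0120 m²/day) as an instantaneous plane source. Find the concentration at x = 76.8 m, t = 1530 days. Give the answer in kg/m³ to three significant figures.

0.00126 kg/m³

For an instantaneous plane source, C(x,t) = M/(n_e·A·√(4πDt)) · exp(−(x−vt)²/(4Dt)), with n_e·A the pore (flow) area.
Plume center vt = 0.0428 × 1530 = 65.484 m, so the well at 76.8 m is 11.316 m downgradient of the peak.
√(4πDt) = 15.19 m, giving peak height M/(n_e·A·√(4πDt)) = 1.73/(0.29 × 54.3 × 15.19) = 0.007233 kg/m³.
(x−vt)²/(4Dt) = (11.316)²/(4 × 0.0120 × 1530) = 1.744; exp(−1.744) = 0.1748.
C = 0.007233 × 0.1748 = 0.00126 kg/m³.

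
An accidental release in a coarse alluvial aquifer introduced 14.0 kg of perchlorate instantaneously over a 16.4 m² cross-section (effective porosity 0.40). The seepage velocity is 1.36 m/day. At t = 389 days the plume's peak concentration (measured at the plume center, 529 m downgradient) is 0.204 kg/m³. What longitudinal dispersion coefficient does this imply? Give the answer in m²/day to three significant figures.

At the plume center C_max = M/(n_e·A·√(4πDt)), so D = M²/(4πt·(n_e·A·C_max)²).
n_e·A·C_max = 0.40 × 16.4 × 0.204 = 1.338 kg/m.
D = 14.0²/(4π × 389 × 1.338²) = 0.0224 m²/day.

0.0224 m²/day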